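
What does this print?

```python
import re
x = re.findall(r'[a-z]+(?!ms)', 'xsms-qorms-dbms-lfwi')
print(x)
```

The negative lookahead/lookbehind blocks any match where the forbidden context is present.
Scanning left to right: at [0:4] → 'xsms'; at [5:10] → 'qorms'; at [11:15] → 'dbms'; at [16:20] → 'lfwi'.
With no groups in the pattern, `findall` gives back each whole match — 4 here.

['xsms', 'qorms', 'dbms', 'lfwi']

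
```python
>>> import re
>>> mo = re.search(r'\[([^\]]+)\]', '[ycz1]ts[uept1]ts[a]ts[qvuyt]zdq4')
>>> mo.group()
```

'[ycz1]'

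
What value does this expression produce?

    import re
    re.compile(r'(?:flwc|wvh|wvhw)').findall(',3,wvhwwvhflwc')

The regex engine tests alternatives in the order written; an earlier branch that matches wins even if a later one would match more.
Since nothing is captured, `findall` lists the 3 matched substrings directly.

['wvh', 'wvh', 'flwc']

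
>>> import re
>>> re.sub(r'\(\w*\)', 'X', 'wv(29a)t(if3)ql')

'wvXtXql'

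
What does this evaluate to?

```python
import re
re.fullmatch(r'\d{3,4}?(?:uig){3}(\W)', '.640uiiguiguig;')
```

None

This matches 3 to 4 of a digit (lazy), then the literal 'uig' repeated 3 times; then a non-word character (captured).
`re.fullmatch` requires the pattern to consume the entire string.
Here the string isn't matched end-to-end, so the call returns None.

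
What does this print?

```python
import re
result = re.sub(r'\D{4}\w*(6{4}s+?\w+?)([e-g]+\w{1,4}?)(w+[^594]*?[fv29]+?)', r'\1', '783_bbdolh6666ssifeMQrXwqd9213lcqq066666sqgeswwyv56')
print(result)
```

7836666sq56

Pattern: exactly 4 of a non-digit, then zero or more of a word character; then exactly 4 of the literal '6', then one or more of a literal 's' (lazy), then one or more of a word character (lazy) (captured); then one or more of a character in [e-g], then 1 to 4 of a word character (lazy) (captured); then one or more of a literal 'w', then zero or more of any character except [594] (lazy), then one or more of one of [fv29] (lazy) (captured).
Matches: at [3:49] → '_bbdolh6666ssifeMQrXwqd9213lcqq066666sqgeswwyv'.
`\1` in the replacement pulls in group 1's text for each match.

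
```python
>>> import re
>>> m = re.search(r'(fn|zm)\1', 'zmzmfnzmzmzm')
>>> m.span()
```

(0, 4)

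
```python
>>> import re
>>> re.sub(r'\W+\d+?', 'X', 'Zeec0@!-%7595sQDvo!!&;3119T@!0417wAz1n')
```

'Zeec0X595sQDvoX119TX417wAz1n'

The `?` after the quantifier makes it lazy — it takes as little as possible before letting the rest of the pattern try.
Every occurrence is swapped for 'X'.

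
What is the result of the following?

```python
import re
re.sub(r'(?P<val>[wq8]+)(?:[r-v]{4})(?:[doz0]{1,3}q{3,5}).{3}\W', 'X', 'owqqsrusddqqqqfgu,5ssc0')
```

`sub` substitutes 'X' at each match site.

'oX5ssc0'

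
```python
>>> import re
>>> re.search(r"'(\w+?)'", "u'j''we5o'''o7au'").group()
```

"'j'"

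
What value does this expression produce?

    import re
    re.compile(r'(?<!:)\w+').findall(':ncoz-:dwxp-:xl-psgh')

['coz', 'wxp', 'l', 'psgh']

Because the assertion is negative and zero-width, positions next to the forbidden text are skipped.
Scanning left to right: at [2:5] → 'coz'; at [8:11] → 'wxp'; at [14:15] → 'l'; at [16:20] → 'psgh'.
`findall` yields the raw match text (4 of them) because the pattern has no groups.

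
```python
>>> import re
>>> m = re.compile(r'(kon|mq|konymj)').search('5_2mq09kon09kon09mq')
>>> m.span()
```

`re.search` scans for the first position where the pattern succeeds.
The match spans [3:5] → 'mq'.
Captured: group 1 = 'mq'.

(3, 5)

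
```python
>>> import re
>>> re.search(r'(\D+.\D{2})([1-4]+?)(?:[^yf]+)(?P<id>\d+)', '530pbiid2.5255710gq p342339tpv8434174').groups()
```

Pattern: one or more of a non-digit, then any character, then exactly 2 of a non-digit (captured); then one or more of a character in [1-4] (lazy) (captured); then one or more of any character except [yf] (non-capturing group); then one or more of a digit (captured as 'id').
`re.search` tries every starting position until one works.
The match spans [3:37] → 'pbiid2.5255710gq p342339tpv8434174'.
Captured: group 1 = 'pbiid', group 2 = '2', group 3 = '4'.

('pbiid', '2', '4')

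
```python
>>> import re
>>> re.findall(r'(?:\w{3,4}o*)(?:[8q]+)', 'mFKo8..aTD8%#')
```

The pattern matches 3 to 4 of a word character, then zero or more of the literal 'o' (non-capturing group); then one or more of one of [8q] (non-capturing group).
Since nothing is captured, `findall` lists the 2 matched substrings directly.

['mFKo8', 'aTD8']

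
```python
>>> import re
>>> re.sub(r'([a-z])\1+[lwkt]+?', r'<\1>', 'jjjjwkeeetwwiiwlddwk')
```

`\1` has to match the exact text group 1 already captured.
Matches: at [0:5] → 'jjjjw'; at [6:10] → 'eeet'; at [12:15] → 'iiw'; at [16:19] → 'ddw'.
`\1` in the replacement pulls in group 1's text for each match.

'<j>k<e>ww<i>l<d>k'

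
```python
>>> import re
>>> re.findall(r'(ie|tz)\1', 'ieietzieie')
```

['ie', 'ie']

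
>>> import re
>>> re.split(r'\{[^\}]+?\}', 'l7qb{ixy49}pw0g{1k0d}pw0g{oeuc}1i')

Matches to split on: at [4:11] → '{ixy49}'; at [15:21] → '{1k0d}'; at [25:31] → '{oeuc}'.
The string is cut at each match, leaving 4 pieces.

['l7qb', 'pw0g', 'pw0g', '1i']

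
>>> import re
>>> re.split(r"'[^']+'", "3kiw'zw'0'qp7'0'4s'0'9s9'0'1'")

Matches to split on: at [4:8] → "'zw'"; at [9:14] → "'qp7'"; at [15:19] → "'4s'"; at [20:25] → "'9s9'"; at [26:29] → "'1'".
Each match becomes a cut point; 6 segments remain.

['3kiw', '0', '0', '0', '0', '']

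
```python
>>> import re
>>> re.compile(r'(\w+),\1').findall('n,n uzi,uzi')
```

A backreference is literal: `\1` must see the identical characters the first group matched.
Matches: at [0:3] match 'n,n', group 1 = 'n'; at [4:11] match 'uzi,uzi', group 1 = 'uzi'.
One capturing group, so `findall` returns just the captured substring from each match — 2 in all.

['n', 'uzi']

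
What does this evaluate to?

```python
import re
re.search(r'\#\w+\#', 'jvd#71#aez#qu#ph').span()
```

(3, 7)

The match spans [3:7] → '#71#'.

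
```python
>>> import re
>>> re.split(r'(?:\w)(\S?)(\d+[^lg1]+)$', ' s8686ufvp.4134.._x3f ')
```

[' s8686ufv', '.', '4134.._x3f ', '']

The pattern matches a word character (non-capturing group); then optionally a non-whitespace character (captured); then one or more of a digit, then one or more of any character except [lg1] (captured); then anchored at the end.
Matches to split on: at [9:22] → 'p.4134.._x3f '.
`re.split` interleaves the captured-group text with the surrounding fragments.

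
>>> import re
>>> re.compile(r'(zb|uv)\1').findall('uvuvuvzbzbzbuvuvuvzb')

A backreference is literal: `\1` must see the identical characters the first group matched.
`findall` collects group 1 from each match (3 total).

['uv', 'zb', 'uv']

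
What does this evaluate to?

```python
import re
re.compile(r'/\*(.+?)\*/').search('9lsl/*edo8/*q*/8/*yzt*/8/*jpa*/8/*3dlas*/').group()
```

'/*edo8/*q*/'

The `?` after the quantifier makes it lazy — it takes as little as possible before letting the rest of the pattern try.
`re.search` tries every starting position until one works.
The match spans [4:15] → '/*edo8/*q*/'.
Captured: group 1 = 'edo8/*q'.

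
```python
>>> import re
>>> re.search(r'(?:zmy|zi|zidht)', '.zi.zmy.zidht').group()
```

'zi'

`re.search` scans for the first position where the pattern succeeds.
The match spans [1:3] → 'zi'.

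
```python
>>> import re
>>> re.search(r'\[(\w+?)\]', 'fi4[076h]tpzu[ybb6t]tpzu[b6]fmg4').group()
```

The match spans [3:9] → '[076h]'.

'[076h]'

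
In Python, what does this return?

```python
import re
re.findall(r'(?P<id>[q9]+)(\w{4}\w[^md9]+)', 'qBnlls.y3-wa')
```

This matches one or more of one of [q9] (captured as 'id'); then exactly 4 of a word character, then a word character, then one or more of any character except [md9] (captured).
Multiple groups make `findall` return tuples — one 2-tuple for the one match.

[('q', 'Bnlls.y3-wa')]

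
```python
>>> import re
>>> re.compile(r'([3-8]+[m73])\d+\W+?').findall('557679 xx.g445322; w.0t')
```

['55767', '4453']

This matches one or more of a character in [3-8], then one of [m73] (captured); then one or more of a digit, then one or more of a non-word character (lazy).
Because there's exactly one group, `findall` drops the full match and keeps group 1 from each hit.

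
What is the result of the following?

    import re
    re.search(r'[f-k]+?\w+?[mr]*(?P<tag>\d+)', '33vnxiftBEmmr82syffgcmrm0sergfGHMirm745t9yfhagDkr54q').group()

'iftBEmmr82'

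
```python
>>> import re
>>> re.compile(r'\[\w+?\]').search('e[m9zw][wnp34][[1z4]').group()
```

The match spans [1:7] → '[m9zw]'.

'[m9zw]'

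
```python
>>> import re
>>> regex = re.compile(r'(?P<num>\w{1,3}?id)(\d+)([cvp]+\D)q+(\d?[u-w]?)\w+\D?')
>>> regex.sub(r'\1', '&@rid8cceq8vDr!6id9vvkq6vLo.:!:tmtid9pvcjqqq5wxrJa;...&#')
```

Pattern: 1 to 3 of a word character (lazy), then the literal 'id' (captured as 'num'); then one or more of a digit (captured); then one or more of one of [cvp], then a non-digit (captured); then one or more of a literal 'q'; then optionally a digit, then optionally a character in [u-w] (captured); then one or more of a word character, then optionally a non-digit.
Each match is replaced using the text its own group 1 captured.

'&@rid6id:!:tmtid...&#'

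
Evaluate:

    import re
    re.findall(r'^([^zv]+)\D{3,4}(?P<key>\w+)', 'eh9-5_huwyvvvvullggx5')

The pattern matches anchored at the start of the string; then one or more of any character except [zv] (captured); then 3 to 4 of a non-digit; then one or more of a word character (captured as 'key').
Walking the string: at [0:21] match 'eh9-5_huwyvvvvullggx5', groups = ('eh9-5_huwy', 'ullggx5').
2 groups means the one result is a tuple of 2 captured strings — 1 here.

[('eh9-5_huwy', 'ullggx5')]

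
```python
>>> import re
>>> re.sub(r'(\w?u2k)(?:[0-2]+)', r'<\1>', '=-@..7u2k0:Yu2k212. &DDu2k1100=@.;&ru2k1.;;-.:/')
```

The pattern matches optionally a word character, then the literal 'u2k' (captured); then one or more of a character in [0-2] (non-capturing group).
Matches: at [5:10] → '7u2k0'; at [11:18] → 'Yu2k212'; at [22:30] → 'Du2k1100'; at [35:40] → 'ru2k1'.
The replacement refers to a captured group, so each match is rewritten using its own captured text.

'=-@..<7u2k>:<Yu2k>. &D<Du2k>=@.;&<ru2k>.;;-.:/'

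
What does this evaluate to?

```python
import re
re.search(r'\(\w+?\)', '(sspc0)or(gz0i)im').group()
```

'(sspc0)'

The match spans [0:7] → '(sspc0)'.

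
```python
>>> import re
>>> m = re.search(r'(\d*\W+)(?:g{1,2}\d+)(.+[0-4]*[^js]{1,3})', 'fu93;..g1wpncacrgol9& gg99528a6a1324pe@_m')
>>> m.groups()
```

('93;..', 'wpncacrgol9& gg99528a6a1324pe@_m')

The pattern matches zero or more of a digit, then one or more of a non-word character (captured); then 1 to 2 of the literal 'g', then one or more of a digit (non-capturing group); then one or more of any character, then zero or more of a character in [0-4], then 1 to 3 of any character except [js] (captured).
`search` walks the string left to right and returns the first match it finds.
The match spans [2:41] → '93;..g1wpncacrgol9& gg99528a6a1324pe@_m'.
Captured: group 1 = '93;..', group 2 = 'wpncacrgol9& gg99528a6a1324pe@_m'.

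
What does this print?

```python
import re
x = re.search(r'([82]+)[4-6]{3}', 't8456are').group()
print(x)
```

The pattern matches one or more of one of [82] (captured); then exactly 3 of a character in [4-6].
Unlike `match`, `search` isn't anchored — it looks for the pattern anywhere in the string.
The match spans [1:5] → '8456'.
Captured: group 1 = '8'.

8456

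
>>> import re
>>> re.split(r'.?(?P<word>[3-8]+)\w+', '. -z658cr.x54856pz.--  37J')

This matches optionally any character; then one or more of a character in [3-8] (captured as 'word'); then one or more of a word character.
Matches to split on: at [3:9] → 'z658cr'; at [10:18] → 'x54856pz'; at [22:26] → ' 37J'.
Because the pattern has a capturing group, `split` also inserts each captured text between the pieces.

['. -', '658', '.', '54856', '.-- ', '37', '']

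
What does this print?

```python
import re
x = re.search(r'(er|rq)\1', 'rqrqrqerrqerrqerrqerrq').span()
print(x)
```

(0, 4)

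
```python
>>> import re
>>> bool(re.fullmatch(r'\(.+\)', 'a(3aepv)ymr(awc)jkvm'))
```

False

`re.fullmatch` is like wrapping the pattern in `^…$` (in single-line mode).
Here there's no way to consume every character, so the call returns None, and `bool(None)` is False.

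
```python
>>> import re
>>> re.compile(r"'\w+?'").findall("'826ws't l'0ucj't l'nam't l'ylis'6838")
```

`findall` yields the raw match text (4 of them) because the pattern has no groups.

["'826ws'", "'0ucj'", "'nam'", "'ylis'"]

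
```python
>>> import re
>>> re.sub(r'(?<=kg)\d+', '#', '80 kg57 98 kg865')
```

The positive lookaround only admits positions where the adjacent text matches; those characters stay outside the span.
Each match is replaced by '#'.

'80 kg# 98 kg#'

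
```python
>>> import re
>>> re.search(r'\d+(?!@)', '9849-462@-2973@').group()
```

'9849'

Because the assertion is negative and zero-width, positions next to the forbidden text are skipped.
Unlike `match`, `search` isn't anchored — it looks for the pattern anywhere in the string.
The match spans [0:4] → '9849'.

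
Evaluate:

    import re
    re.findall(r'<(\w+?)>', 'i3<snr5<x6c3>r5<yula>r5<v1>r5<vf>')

['x6c3', 'yula', 'v1', 'vf']

Walking the string: at [7:13] match '<x6c3>', group 1 = 'x6c3'; at [15:21] match '<yula>', group 1 = 'yula'; at [23:27] match '<v1>', group 1 = 'v1'; at [29:33] match '<vf>', group 1 = 'vf'.
One capturing group, so `findall` returns just the captured substring from each match — 4 in all.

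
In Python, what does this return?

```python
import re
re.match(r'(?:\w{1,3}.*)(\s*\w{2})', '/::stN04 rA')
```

None

`re.match` won't scan ahead — the pattern has to work from the very first character.
Here position 0 doesn't satisfy it, so the call returns None.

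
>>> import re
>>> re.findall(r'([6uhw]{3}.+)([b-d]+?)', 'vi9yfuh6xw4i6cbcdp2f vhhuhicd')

[('uh6xw4i6cbcdp2f vhhuhic', 'd')]

This matches exactly 3 of one of [6uhw], then one or more of any character (captured); then one or more of a character in [b-d] (lazy) (captured).
Scanning left to right: at [5:29] match 'uh6xw4i6cbcdp2f vhhuhicd', groups = ('uh6xw4i6cbcdp2f vhhuhic', 'd').
`findall` packs the 2 group values into a tuple for every match.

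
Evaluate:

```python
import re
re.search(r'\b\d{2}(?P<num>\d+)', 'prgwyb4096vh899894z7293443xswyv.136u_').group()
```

The pattern matches a word boundary (`\b`, zero-width); then exactly 2 of a digit; then one or more of a digit (captured as 'num').
`re.search` scans for the first position where the pattern succeeds.
The match spans [32:35] → '136'.
Captured: group 1 = '6'.

'136'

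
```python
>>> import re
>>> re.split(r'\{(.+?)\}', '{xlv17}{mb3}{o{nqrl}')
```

Matches to split on: at [0:7] → '{xlv17}'; at [7:12] → '{mb3}'; at [12:20] → '{o{nqrl}'.
`re.split` interleaves the captured-group text with the surrounding fragments.

['', 'xlv17', '', 'mb3', '', 'o{nqrl', '']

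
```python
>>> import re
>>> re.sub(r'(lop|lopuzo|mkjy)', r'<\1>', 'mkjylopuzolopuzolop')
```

The regex engine tests alternatives in the order written; an earlier branch that matches wins even if a later one would match more.
Matches: at [0:4] → 'mkjy'; at [4:7] → 'lop'; at [10:13] → 'lop'; at [16:19] → 'lop'.
`\1` in the replacement pulls in group 1's text for each match.

'<mkjy><lop>uzo<lop>uzo<lop>'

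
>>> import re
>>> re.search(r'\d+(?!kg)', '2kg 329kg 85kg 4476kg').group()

'32'

A negative assertion filters positions out without eating any characters.
`re.search` tries every starting position until one works.
The match spans [4:6] → '32'.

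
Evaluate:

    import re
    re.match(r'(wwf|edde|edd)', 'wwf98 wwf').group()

'wwf'

`re.match` won't scan ahead — the pattern has to work from the very first character.
The match spans [0:3] → 'wwf'.
Captured: group 1 = 'wwf'.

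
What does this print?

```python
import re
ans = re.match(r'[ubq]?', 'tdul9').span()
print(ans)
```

The pattern matches optionally one of [ubq].
`re.match` only tries the pattern at the start of the string.
The match spans [0:0] → ''.

(0, 0)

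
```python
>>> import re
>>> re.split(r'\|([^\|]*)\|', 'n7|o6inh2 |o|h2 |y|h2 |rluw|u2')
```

Matches to split on: at [2:11] → '|o6inh2 |'; at [12:17] → '|h2 |'; at [18:23] → '|h2 |'.
With a capturing group present, the delimiter's captured portion is kept in the result list.

['n7', 'o6inh2 ', 'o', 'h2 ', 'y', 'h2 ', 'rluw|u2']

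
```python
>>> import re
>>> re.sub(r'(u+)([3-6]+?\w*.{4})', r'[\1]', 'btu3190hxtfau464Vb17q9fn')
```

The replacement refers to a captured group, so each match is rewritten using its own captured text.

'bt[u]'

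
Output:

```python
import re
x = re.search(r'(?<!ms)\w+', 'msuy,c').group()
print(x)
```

msuy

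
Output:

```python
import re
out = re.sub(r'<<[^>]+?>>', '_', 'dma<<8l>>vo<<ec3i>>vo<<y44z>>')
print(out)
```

dma_vo_vo_

Matches: at [3:9] → '<<8l>>'; at [11:19] → '<<ec3i>>'; at [21:29] → '<<y44z>>'.
`sub` substitutes '_' at each match site.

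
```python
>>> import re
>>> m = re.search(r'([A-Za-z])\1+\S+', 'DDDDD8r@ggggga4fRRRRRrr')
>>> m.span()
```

`\1` has to match the exact text group 1 already captured.
`search` walks the string left to right and returns the first match it finds.
The match spans [0:23] → 'DDDDD8r@ggggga4fRRRRRrr'.
Captured: group 1 = 'D'.

(0, 23)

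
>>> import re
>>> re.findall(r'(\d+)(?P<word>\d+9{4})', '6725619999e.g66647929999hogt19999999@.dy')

The pattern matches one or more of a digit (captured); then one or more of a digit, then exactly 4 of the literal '9' (captured as 'word').
Scanning left to right: at [0:10] match '6725619999', groups = ('67256', '19999'); at [13:24] match '66647929999', groups = ('666479', '29999'); at [28:36] match '19999999', groups = ('199', '99999').
`findall` packs the 2 group values into a tuple for every match.

[('67256', '19999'), ('666479', '29999'), ('199', '99999')]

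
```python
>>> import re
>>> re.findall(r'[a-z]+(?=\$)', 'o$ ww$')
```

['o', 'ww']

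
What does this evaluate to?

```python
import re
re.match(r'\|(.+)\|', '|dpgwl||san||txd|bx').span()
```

(0, 17)

`re.match` only tries the pattern at the start of the string.
The match spans [0:17] → '|dpgwl||san||txd|'.
Captured: group 1 = 'dpgwl||san||txd'.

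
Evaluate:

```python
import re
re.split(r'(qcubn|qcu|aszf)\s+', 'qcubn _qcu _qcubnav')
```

Matches to split on: at [0:6] → 'qcubn '; at [7:11] → 'qcu '.
The group in the pattern means `split` returns the separators' captures alongside the pieces.

['', 'qcubn', '_', 'qcu', '_qcubnav']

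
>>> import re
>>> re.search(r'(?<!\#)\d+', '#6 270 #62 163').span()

(3, 6)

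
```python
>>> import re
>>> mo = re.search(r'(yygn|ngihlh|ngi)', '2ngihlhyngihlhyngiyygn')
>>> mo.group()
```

'ngihlh'

Alternation isn't longest-match — the leftmost alternative that fits at this position is chosen.
`re.search` tries every starting position until one works.
The match spans [1:7] → 'ngihlh'.
Captured: group 1 = 'ngihlh'.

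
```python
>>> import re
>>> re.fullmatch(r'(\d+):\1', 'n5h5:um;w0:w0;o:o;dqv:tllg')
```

None

`\1` is not a pattern — it's the concrete string captured by group 1, re-applied verbatim.
`fullmatch` succeeds only if the pattern covers the string from start to end.
Here the pattern can't cover the whole string, so the call returns None.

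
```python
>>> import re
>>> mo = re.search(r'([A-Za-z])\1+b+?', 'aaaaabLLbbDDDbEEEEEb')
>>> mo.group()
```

'aaaaab'

After group 1 captures some text, `\1` only succeeds where that same text appears again.
Unlike `match`, `search` isn't anchored — it looks for the pattern anywhere in the string.
The match spans [0:6] → 'aaaaab'.
Captured: group 1 = 'a'.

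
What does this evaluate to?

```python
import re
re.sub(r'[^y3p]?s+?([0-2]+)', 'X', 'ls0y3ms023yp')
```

'Xy3X3yp'

Pattern: optionally any character except [y3p], then one or more of a literal 's' (lazy); then one or more of a character in [0-2] (captured).
Matches: at [0:3] → 'ls0'; at [5:9] → 'ms02'.
`sub` substitutes 'X' at each match site.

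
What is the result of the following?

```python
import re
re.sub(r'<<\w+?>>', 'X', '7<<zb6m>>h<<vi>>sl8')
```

`sub` substitutes 'X' at each match site.

'7XhXsl8'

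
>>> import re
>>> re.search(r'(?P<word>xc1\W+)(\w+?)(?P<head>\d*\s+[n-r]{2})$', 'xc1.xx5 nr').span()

(0, 10)

This matches the literal 'xc1', then one or more of a non-word character (captured as 'word'); then one or more of a word character (lazy) (captured); then zero or more of a digit, then one or more of whitespace, then exactly 2 of a character in [n-r] (captured as 'head'); then anchored at the end.
Unlike `match`, `search` isn't anchored — it looks for the pattern anywhere in the string.
The match spans [0:10] → 'xc1.xx5 nr'.
Captured: group 1 = 'xc1.', group 2 = 'xx', group 3 = '5 nr'.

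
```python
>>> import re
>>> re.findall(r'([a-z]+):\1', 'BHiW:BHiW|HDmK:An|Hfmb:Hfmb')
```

With a single group, `findall` returns only what that group captured — 0 items.
Nothing in the string satisfies the pattern, so the list is empty.

[]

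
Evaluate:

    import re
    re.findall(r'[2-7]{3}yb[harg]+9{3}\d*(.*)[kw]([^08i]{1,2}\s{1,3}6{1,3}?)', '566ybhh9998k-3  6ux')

[('', '-3  6')]

The pattern matches exactly 3 of a character in [2-7], then the literal 'yb'; then one or more of one of [harg], then exactly 3 of the literal '9', then zero or more of a digit; then zero or more of any character (captured); then one of [kw]; then 1 to 2 of any character except [08i], then 1 to 3 of whitespace, then 1 to 3 of the literal '6' (lazy) (captured).
Matches: at [0:17] match '566ybhh9998k-3  6', groups = ('', '-3  6').
With 2 capturing groups, `findall` returns a 2-tuple per match.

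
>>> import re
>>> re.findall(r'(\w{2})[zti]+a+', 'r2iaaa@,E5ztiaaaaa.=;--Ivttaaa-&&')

['r2', 'E5', 'Iv']

The pattern matches exactly 2 of a word character (captured); then one or more of one of [zti]; then one or more of a literal 'a'.
Matches: at [0:6] match 'r2iaaa', group 1 = 'r2'; at [8:18] match 'E5ztiaaaaa', group 1 = 'E5'; at [23:30] match 'Ivttaaa', group 1 = 'Iv'.
With a single group, `findall` returns only what that group captured — 3 items.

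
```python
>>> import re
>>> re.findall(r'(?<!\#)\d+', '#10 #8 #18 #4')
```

['0', '8']

Because the assertion is negative and zero-width, positions next to the forbidden text are skipped.
Matches: at [2:3] → '0'; at [9:10] → '8'.
With no groups in the pattern, `findall` gives back each whole match — 2 here.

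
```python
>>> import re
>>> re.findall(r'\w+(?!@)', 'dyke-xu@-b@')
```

The negative lookahead/lookbehind blocks any match where the forbidden context is present.
Walking the string: at [0:4] → 'dyke'; at [5:6] → 'x'.
With no groups in the pattern, `findall` gives back each whole match — 2 here.

['dyke', 'x']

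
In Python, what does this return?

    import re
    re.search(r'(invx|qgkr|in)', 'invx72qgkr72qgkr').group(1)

The match spans [0:4] → 'invx'.
Captured: group 1 = 'invx'.

'invx'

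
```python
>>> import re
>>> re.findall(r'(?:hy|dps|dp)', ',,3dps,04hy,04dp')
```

Branches in `(...|...)` are attempted left-to-right; the first branch that allows the whole pattern to succeed is taken.
Scanning left to right: at [3:6] → 'dps'; at [9:11] → 'hy'; at [14:16] → 'dp'.
With no groups in the pattern, `findall` gives back each whole match — 3 here.

['dps', 'hy', 'dp']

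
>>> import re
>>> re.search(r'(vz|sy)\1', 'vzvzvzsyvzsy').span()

`\1` is not a pattern — it's the concrete string captured by group 1, re-applied verbatim.
The match spans [0:4] → 'vzvz'.

(0, 4)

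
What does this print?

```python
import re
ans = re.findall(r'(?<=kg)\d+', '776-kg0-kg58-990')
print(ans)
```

['0', '58']

Because the assertion is zero-width, the text it checks is not consumed and won't appear in the result.
Walking the string: at [6:7] → '0'; at [10:12] → '58'.
Since nothing is captured, `findall` lists the 2 matched substrings directly.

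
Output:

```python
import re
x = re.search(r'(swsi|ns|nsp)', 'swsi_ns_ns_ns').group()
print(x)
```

The match spans [0:4] → 'swsi'.

swsi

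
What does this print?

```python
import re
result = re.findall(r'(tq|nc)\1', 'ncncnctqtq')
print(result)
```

['nc', 'tq']

`\1` is not a pattern — it's the concrete string captured by group 1, re-applied verbatim.
Walking the string: at [0:4] match 'ncnc', group 1 = 'nc'; at [6:10] match 'tqtq', group 1 = 'tq'.
`findall` collects group 1 from each match (2 total).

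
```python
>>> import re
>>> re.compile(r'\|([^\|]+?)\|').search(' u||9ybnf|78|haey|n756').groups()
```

`re.search` scans for the first position where the pattern succeeds.
The match spans [3:10] → '|9ybnf|'.
Captured: group 1 = '9ybnf'.

('9ybnf',)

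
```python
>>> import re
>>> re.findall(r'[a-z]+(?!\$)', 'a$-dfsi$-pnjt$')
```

The negative lookaround is zero-width — it rules out positions where the adjacent text would match, without consuming anything.
Since nothing is captured, `findall` lists the 2 matched substrings directly.

['dfs', 'pnj']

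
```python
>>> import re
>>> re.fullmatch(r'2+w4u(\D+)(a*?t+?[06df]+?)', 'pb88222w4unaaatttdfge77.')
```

None

Pattern: one or more of the literal '2', then the literal 'w4u'; then one or more of a non-digit (captured); then zero or more of a literal 'a' (lazy), then one or more of the literal 't' (lazy), then one or more of one of [06df] (lazy) (captured).
`re.fullmatch` is like wrapping the pattern in `^…$` (in single-line mode).
Here the string isn't matched end-to-end, so the call returns None.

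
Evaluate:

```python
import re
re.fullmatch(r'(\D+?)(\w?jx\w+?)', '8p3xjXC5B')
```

`re.fullmatch` is like wrapping the pattern in `^…$` (in single-line mode).
Here there's no way to consume every character, so the call returns None.

None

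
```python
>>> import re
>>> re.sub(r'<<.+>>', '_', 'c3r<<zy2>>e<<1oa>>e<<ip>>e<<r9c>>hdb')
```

Matches: at [3:33] → '<<zy2>>e<<1oa>>e<<ip>>e<<r9c>>'.
Every occurrence is swapped for '_'.

'c3r_hdb'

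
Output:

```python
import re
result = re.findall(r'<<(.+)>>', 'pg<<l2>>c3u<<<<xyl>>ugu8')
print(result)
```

['l2>>c3u<<<<xyl']

With a single group, `findall` returns only what that group captured — 1 item.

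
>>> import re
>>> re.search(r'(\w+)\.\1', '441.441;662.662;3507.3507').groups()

('441',)

A backreference is literal: `\1` must see the identical characters the first group matched.
`search` walks the string left to right and returns the first match it finds.
The match spans [0:7] → '441.441'.
Captured: group 1 = '441'.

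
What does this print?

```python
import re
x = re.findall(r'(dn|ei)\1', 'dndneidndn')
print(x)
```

After group 1 captures some text, `\1` only succeeds where that same text appears again.
Because there's exactly one group, `findall` drops the full match and keeps group 1 from each hit.

['dn', 'dn']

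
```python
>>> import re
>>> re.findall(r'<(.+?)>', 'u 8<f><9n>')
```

['f', '9n']

One capturing group, so `findall` returns just the captured substring from each match — 2 in all.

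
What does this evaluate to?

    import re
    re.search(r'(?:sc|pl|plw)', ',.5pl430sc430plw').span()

(3, 5)

The match spans [3:5] → 'pl'.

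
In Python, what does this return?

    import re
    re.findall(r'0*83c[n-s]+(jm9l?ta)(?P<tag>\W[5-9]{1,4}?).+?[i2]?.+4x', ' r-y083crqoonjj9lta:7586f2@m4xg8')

[]

`findall` packs the 2 group values into a tuple for every match.
Nothing in the string satisfies the pattern, so the list is empty.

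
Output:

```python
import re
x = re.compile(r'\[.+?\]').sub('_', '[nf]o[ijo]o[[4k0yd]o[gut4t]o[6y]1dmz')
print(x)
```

_o_o_o_o_1dmz

Every occurrence is swapped for '_'.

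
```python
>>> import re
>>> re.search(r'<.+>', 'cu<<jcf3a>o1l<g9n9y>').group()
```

'<<jcf3a>o1l<g9n9y>'

The match spans [2:20] → '<<jcf3a>o1l<g9n9y>'.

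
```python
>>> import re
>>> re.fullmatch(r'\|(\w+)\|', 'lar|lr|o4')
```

None

`re.fullmatch` requires the pattern to consume the entire string.
Here there's no way to consume every character, so the call returns None.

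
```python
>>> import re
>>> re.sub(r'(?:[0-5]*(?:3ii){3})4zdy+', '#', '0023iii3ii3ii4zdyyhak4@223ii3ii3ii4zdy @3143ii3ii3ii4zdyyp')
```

'0023iii3ii3ii4zdyyhak4@# @#p'

The pattern matches zero or more of a character in [0-5], then the literal '3ii' repeated 3 times (non-capturing group); then the literal '4zd', then one or more of the literal 'y'.
Matches: at [23:38] → '223ii3ii3ii4zdy'; at [40:57] → '3143ii3ii3ii4zdyy'.
Every occurrence is swapped for '#'.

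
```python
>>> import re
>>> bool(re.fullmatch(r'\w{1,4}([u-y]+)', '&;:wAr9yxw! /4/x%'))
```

The pattern matches 1 to 4 of a word character; then one or more of a character in [u-y] (captured).
`re.fullmatch` is like wrapping the pattern in `^…$` (in single-line mode).
Here there's no way to consume every character, so the call returns None, and `bool(None)` is False.

False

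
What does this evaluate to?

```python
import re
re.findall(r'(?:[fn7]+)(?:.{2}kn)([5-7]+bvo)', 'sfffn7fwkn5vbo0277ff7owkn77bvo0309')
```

This matches one or more of one of [fn7] (non-capturing group); then exactly 2 of any character, then the literal 'kn' (non-capturing group); then one or more of a character in [5-7], then the literal 'bvo' (captured).
Walking the string: at [16:30] match '77ff7owkn77bvo', group 1 = '77bvo'.
`findall` collects group 1 from the one match (1 total).

['77bvo']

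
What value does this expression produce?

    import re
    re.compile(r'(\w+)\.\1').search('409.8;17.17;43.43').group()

A backreference is literal: `\1` must see the identical characters the first group matched.
`re.search` tries every starting position until one works.
The match spans [6:11] → '17.17'.
Captured: group 1 = '17'.

'17.17'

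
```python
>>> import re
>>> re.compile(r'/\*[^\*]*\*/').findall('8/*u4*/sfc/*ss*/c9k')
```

Matches: at [1:7] → '/*u4*/'; at [10:16] → '/*ss*/'.
With no groups in the pattern, `findall` gives back each whole match — 2 here.

['/*u4*/', '/*ss*/']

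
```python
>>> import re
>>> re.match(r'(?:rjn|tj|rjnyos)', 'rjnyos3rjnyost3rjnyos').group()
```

'rjn'

Alternation tries branches left to right and keeps the first one that lets the overall match succeed at that position.
`re.match` only tries the pattern at the start of the string.
The match spans [0:3] → 'rjn'.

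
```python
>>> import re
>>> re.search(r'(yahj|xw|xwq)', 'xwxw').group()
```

'xw'

`re.search` tries every starting position until one works.
The match spans [0:2] → 'xw'.
Captured: group 1 = 'xw'.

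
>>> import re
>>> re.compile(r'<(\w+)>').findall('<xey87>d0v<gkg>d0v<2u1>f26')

Walking the string: at [0:7] match '<xey87>', group 1 = 'xey87'; at [10:15] match '<gkg>', group 1 = 'gkg'; at [18:23] match '<2u1>', group 1 = '2u1'.
`findall` collects group 1 from each match (3 total).

['xey87', 'gkg', '2u1']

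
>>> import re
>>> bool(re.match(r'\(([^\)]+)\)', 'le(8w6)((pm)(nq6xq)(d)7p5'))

False

With `match`, the pattern is implicitly anchored at the beginning.
Here the string doesn't start with a match, so the call returns None, and `bool(None)` is False.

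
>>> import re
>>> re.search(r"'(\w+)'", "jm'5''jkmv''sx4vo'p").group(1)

Unlike `match`, `search` isn't anchored — it looks for the pattern anywhere in the string.
The match spans [2:5] → "'5'".
Captured: group 1 = '5'.

'5'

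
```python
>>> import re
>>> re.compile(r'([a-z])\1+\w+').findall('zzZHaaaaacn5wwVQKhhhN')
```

['z']

A backreference is literal: `\1` must see the identical characters the first group matched.
Scanning left to right: at [0:21] match 'zzZHaaaaacn5wwVQKhhhN', group 1 = 'z'.
One capturing group, so `findall` returns just the captured substring from the one match — 1 in all.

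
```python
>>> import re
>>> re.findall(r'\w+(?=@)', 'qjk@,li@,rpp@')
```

['qjk', 'li', 'rpp']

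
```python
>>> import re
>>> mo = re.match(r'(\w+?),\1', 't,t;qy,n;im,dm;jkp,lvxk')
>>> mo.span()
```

(0, 3)

`re.match` won't scan ahead — the pattern has to work from the very first character.
The match spans [0:3] → 't,t'.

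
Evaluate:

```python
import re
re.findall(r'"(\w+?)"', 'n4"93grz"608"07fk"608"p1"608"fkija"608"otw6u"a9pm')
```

Scanning left to right: at [2:9] match '"93grz"', group 1 = '93grz'; at [12:18] match '"07fk"', group 1 = '07fk'; at [21:25] match '"p1"', group 1 = 'p1'; at [28:35] match '"fkija"', group 1 = 'fkija'; at [38:45] match '"otw6u"', group 1 = 'otw6u'.
One capturing group, so `findall` returns just the captured substring from each match — 5 in all.

['93grz', '07fk', 'p1', 'fkija', 'otw6u']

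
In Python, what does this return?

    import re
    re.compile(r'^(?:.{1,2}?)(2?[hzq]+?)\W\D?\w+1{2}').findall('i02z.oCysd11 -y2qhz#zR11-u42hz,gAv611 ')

['2z']

The pattern matches anchored at the start of the string; then 1 to 2 of any character (lazy) (non-capturing group); then optionally a literal '2', then one or more of one of [hzq] (lazy) (captured); then a non-word character, then optionally a non-digit; then one or more of a word character, then exactly 2 of the literal '1'.
`findall` collects group 1 from the one match (1 total).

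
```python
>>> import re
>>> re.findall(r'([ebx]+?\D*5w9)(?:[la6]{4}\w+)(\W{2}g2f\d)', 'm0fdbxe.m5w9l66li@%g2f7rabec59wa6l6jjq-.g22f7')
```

[('bxe.m5w9', '@%g2f7')]

This matches one or more of one of [ebx] (lazy), then zero or more of a non-digit, then the literal '5w9' (captured); then exactly 4 of one of [la6], then one or more of a word character (non-capturing group); then exactly 2 of a non-word character, then the literal 'g2f', then a digit (captured).
Walking the string: at [4:23] match 'bxe.m5w9l66li@%g2f7', groups = ('bxe.m5w9', '@%g2f7').
2 groups means the one result is a tuple of 2 captured strings — 1 here.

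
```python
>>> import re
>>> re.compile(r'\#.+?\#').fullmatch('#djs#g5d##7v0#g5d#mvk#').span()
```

(0, 22)

`fullmatch` succeeds only if the pattern covers the string from start to end.
The match spans [0:22] → '#djs#g5d##7v0#g5d#mvk#'.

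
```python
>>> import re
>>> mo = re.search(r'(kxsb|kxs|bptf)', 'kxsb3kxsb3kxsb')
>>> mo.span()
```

(0, 4)

Alternation tries branches left to right and keeps the first one that lets the overall match succeed at that position.
The match spans [0:4] → 'kxsb'.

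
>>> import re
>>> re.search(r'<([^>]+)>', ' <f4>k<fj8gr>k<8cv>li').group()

`re.search` tries every starting position until one works.
The match spans [1:5] → '<f4>'.
Captured: group 1 = 'f4'.

'<f4>'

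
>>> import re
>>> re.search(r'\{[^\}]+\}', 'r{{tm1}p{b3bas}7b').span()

(1, 7)

The match spans [1:7] → '{{tm1}'.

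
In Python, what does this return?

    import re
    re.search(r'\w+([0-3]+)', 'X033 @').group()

This matches one or more of a word character; then one or more of a character in [0-3] (captured).
`search` walks the string left to right and returns the first match it finds.
The match spans [0:4] → 'X033'.
Captured: group 1 = '3'.

'X033'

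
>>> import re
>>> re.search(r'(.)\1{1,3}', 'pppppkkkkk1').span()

(0, 4)

A backreference is literal: `\1` must see the identical characters the first group matched.
The match spans [0:4] → 'pppp'.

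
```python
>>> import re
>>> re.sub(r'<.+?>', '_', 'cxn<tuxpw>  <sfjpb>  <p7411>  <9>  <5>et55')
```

Matches: at [3:10] → '<tuxpw>'; at [12:19] → '<sfjpb>'; at [21:28] → '<p7411>'; at [30:33] → '<9>'; at [35:38] → '<5>'.
Each match is replaced by '_'.

'cxn_  _  _  _  _et55'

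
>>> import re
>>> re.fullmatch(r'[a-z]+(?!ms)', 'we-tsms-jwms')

None

`(?!…)`/`(?<!…)` only lets a position through if the neighbouring text does NOT match; no characters are consumed.
For `fullmatch`, every character of the input must be accounted for by the pattern.
Here there's no way to consume every character, so the call returns None.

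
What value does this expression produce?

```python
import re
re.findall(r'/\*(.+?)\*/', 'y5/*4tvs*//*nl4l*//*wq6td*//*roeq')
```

One capturing group, so `findall` returns just the captured substring from each match — 3 in all.

['4tvs', 'nl4l', 'wq6td']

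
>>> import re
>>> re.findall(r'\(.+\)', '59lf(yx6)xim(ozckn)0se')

Walking the string: at [4:19] → '(yx6)xim(ozckn)'.
Since nothing is captured, `findall` lists the 1 matched substring directly.

['(yx6)xim(ozckn)']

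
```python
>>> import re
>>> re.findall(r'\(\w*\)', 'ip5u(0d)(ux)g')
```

['(0d)', '(ux)']

Walking the string: at [4:8] → '(0d)'; at [8:12] → '(ux)'.
With no groups in the pattern, `findall` gives back each whole match — 2 here.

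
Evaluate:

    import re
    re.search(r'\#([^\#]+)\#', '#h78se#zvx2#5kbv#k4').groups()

('h78se',)

`re.search` scans for the first position where the pattern succeeds.
The match spans [0:7] → '#h78se#'.
Captured: group 1 = 'h78se'.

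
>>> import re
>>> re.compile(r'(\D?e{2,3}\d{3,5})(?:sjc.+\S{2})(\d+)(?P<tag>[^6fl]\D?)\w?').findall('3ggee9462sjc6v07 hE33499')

The pattern matches optionally a non-digit, then 2 to 3 of the literal 'e', then 3 to 5 of a digit (captured); then the literal 'sjc', then one or more of any character, then exactly 2 of a non-whitespace character (non-capturing group); then one or more of a digit (captured); then any character except [6fl], then optionally a non-digit (captured as 'tag'); then optionally a word character.
`findall` packs the 3 group values into a tuple for every match.

[('gee9462', '9', '9')]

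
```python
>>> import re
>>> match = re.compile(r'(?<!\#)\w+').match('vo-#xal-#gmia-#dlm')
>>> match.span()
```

(0, 2)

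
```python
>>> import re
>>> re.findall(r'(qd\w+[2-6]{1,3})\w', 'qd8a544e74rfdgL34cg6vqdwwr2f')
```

['qd8a544e74rfdgL34cg6vqdwwr2']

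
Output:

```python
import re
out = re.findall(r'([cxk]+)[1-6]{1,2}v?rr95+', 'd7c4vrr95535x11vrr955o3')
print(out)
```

['c', 'x']

One capturing group, so `findall` returns just the captured substring from each match — 2 in all.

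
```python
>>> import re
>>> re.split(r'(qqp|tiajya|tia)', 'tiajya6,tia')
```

Alternation isn't longest-match — the leftmost alternative that fits at this position is chosen.
Matches to split on: at [0:6] → 'tiajya'; at [8:11] → 'tia'.
Because the pattern has a capturing group, `split` also inserts each captured text between the pieces.

['', 'tiajya', '6,', 'tia', '']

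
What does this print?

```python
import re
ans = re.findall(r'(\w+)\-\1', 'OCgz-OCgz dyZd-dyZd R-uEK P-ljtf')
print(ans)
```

['OCgz', 'dyZd']

The backreference `\1` re-matches whatever the first group consumed, character for character.
Matches: at [0:9] match 'OCgz-OCgz', group 1 = 'OCgz'; at [10:19] match 'dyZd-dyZd', group 1 = 'dyZd'.
One capturing group, so `findall` returns just the captured substring from each match — 2 in all.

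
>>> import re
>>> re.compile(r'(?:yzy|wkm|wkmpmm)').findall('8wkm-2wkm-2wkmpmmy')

Alternation isn't longest-match — the leftmost alternative that fits at this position is chosen.
Walking the string: at [1:4] → 'wkm'; at [6:9] → 'wkm'; at [11:14] → 'wkm'.
With no groups in the pattern, `findall` gives back each whole match — 3 here.

['wkm', 'wkm', 'wkm']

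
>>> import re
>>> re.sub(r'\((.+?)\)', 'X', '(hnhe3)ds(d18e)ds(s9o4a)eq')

'XdsXdsXeq'

A `+?`/`*?`/`{m,n}?` starts at its minimum and grows only as far as needed for what follows to match.
Matches: at [0:7] → '(hnhe3)'; at [9:15] → '(d18e)'; at [17:24] → '(s9o4a)'.
`sub` substitutes 'X' at each match site.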